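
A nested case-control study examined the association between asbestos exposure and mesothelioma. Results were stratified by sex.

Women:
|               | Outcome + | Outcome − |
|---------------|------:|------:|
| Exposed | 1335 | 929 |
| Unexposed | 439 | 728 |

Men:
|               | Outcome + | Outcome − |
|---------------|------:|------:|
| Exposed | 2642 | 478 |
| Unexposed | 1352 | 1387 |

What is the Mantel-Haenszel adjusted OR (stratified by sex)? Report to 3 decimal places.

OR_MH = Σ(aᵢdᵢ/nᵢ) / Σ(bᵢcᵢ/nᵢ), where nᵢ is the stratum total.
Stratum 1 (Women): n = 3431; a·d/n = 1335·728/3431 = 283.2644; b·c/n = 929·439/3431 = 118.8665
Stratum 2 (Men): n = 5859; a·d/n = 2642·1387/5859 = 625.4402; b·c/n = 478·1352/5859 = 110.3014
OR_MH = (283.2644 + 625.4402) / (118.8665 + 110.3014) = 908.7045 / 229.1679 = 3.96523

3.965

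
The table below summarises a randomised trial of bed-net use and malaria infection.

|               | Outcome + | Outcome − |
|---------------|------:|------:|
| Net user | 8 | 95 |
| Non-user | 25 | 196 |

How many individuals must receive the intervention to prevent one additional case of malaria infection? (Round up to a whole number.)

29

Risk in treated group = 8/103 = 0.07767; risk in control = 25/221 = 0.11312.
Absolute risk reduction = 0.11312 − 0.07767 = 0.03545
NNT = 1 / ARR = 1 / 0.03545 = 28.207 → round up → 29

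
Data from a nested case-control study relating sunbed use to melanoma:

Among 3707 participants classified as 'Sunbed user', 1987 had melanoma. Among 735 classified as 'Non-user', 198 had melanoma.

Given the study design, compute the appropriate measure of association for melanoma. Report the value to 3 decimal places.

From the description: a = 1987, b = 1720, c = 198, d = 537.
This is a nested case-control study: participants were sampled on outcome status, so risks in the source population cannot be estimated directly — relative risk is not valid here. The odds ratio is the appropriate measure.
OR = (a·d)/(b·c) = (1987 × 537) / (1720 × 198) = 1067019 / 340560 = 3.13313

3.133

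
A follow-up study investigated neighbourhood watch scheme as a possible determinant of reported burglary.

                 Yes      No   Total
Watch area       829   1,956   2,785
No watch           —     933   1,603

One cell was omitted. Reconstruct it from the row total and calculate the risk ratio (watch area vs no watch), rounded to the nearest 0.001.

0.712

The missing cell is in the unexposed row: 1603 − 933 = 670.
So a = 829, b = 1956, c = 670, d = 933.
RR = [a/(a+b)] / [c/(c+d)] = (829/2785) / (670/1603) = 0.29767/0.41797 = 0.71218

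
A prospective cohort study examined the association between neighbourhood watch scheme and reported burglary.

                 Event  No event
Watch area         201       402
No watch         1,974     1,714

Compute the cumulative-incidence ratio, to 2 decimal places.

0.62

Cells: a = 201, b = 402, c = 1974, d = 1714.
Risk in exposed = 201/603 = 0.33333; risk in unexposed = 1974/3688 = 0.53525.
RR = 0.33333 / 0.53525 = 0.62276
The risk is 38% lower among the exposed than among the unexposed.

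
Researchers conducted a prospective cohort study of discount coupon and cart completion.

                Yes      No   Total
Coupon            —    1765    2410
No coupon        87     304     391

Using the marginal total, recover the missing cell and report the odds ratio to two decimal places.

The missing cell is in the exposed row: 2410 − 1765 = 645.
So a = 645, b = 1765, c = 87, d = 304.
OR = (a·d)/(b·c) = (645 × 304) / (1765 × 87) = 196080 / 153555 = 1.27694

1.28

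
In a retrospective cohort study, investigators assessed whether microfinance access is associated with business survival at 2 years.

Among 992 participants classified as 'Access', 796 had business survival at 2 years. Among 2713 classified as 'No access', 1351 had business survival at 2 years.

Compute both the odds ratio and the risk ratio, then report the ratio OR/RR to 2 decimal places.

2.54

From the description: a = 796, b = 196, c = 1351, d = 1362.
OR = (796·1362)/(196·1351) = 1084152/264796 = 4.09429
Risk in exposed = 796/992 = 0.80242; risk in unexposed = 1351/2713 = 0.49797; RR = 1.61137
OR/RR = 4.09429 / 1.61137 = 2.54087
The outcome is not rare, so the OR lies further from 1 than the RR.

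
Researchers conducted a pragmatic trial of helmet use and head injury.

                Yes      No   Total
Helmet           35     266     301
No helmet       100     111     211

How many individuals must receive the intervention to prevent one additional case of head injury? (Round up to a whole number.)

3

Risk in treated group = 35/301 = 0.11628; risk in control = 100/211 = 0.47393.
Absolute risk reduction = 0.47393 − 0.11628 = 0.35765
NNT = 1 / ARR = 1 / 0.35765 = 2.796 → round up → 3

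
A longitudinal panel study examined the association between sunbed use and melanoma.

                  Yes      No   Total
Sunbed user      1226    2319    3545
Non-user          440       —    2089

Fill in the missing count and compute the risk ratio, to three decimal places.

The missing cell is in the unexposed row: 2089 − 440 = 1649.
So a = 1226, b = 2319, c = 440, d = 1649.
RR = [a/(a+b)] / [c/(c+d)] = (1226/3545) / (440/2089) = 0.34584/0.21063 = 1.64195

1.642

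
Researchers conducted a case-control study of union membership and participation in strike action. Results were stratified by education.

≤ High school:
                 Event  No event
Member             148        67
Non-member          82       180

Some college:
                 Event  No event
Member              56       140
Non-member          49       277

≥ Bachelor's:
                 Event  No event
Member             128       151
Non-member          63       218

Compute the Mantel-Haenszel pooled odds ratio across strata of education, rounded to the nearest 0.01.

3.25

OR_MH = Σ(aᵢdᵢ/nᵢ) / Σ(bᵢcᵢ/nᵢ), where nᵢ is the stratum total.
Stratum 1 (≤ High school): n = 477; a·d/n = 148·180/477 = 55.8491; b·c/n = 67·82/477 = 11.5178
Stratum 2 (Some college): n = 522; a·d/n = 56·277/522 = 29.7165; b·c/n = 140·49/522 = 13.1418
Stratum 3 (≥ Bachelor's): n = 560; a·d/n = 128·218/560 = 49.8286; b·c/n = 151·63/560 = 16.9875
OR_MH = (55.8491 + 29.7165 + 49.8286) / (11.5178 + 13.1418 + 16.9875) = 135.3941 / 41.6471 = 3.25099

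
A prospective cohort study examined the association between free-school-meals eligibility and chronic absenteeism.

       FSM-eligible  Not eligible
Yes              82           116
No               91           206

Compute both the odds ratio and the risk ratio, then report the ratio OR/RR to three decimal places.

1.216

Reading the table with exposure as columns: a = 82 (FSM-eligible, case), b = 91 (FSM-eligible, non-case), c = 116 (Not eligible, case), d = 206.
OR = (82·206)/(91·116) = 16892/10556 = 1.60023
Risk in exposed = 82/173 = 0.47399; risk in unexposed = 116/322 = 0.36025; RR = 1.31573
OR/RR = 1.60023 / 1.31573 = 1.21623
The outcome is not rare, so the OR lies further from 1 than the RR.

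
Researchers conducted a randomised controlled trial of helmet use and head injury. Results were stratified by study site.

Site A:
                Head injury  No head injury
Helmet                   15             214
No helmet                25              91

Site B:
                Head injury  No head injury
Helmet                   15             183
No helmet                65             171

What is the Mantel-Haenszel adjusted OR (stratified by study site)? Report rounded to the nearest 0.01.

OR_MH = Σ(aᵢdᵢ/nᵢ) / Σ(bᵢcᵢ/nᵢ), where nᵢ is the stratum total.
Stratum 1 (Site A): n = 345; a·d/n = 15·91/345 = 3.9565; b·c/n = 214·25/345 = 15.5072
Stratum 2 (Site B): n = 434; a·d/n = 15·171/434 = 5.9101; b·c/n = 183·65/434 = 27.4078
OR_MH = (3.9565 + 5.9101) / (15.5072 + 27.4078) = 9.8667 / 42.9151 = 0.22991

0.23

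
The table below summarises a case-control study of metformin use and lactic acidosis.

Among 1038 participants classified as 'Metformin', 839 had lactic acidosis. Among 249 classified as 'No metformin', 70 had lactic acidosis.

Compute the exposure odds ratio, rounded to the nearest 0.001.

From the description: a = 839, b = 199, c = 70, d = 179.
OR = (a·d)/(b·c) = (839 × 179) / (199 × 70) = 150181 / 13930 = 10.78112
The odds of lactic acidosis are about 10.78 times as high in the metformin group.

10.781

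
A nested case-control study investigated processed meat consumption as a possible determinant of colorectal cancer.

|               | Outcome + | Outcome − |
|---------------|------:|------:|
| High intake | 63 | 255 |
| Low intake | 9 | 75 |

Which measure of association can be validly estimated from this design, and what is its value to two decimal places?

Cells: a = 63, b = 255, c = 9, d = 75.
This is a nested case-control study: participants were sampled on outcome status, so risks in the source population cannot be estimated directly — relative risk is not valid here. The odds ratio is the appropriate measure.
OR = (a·d)/(b·c) = (63 × 75) / (255 × 9) = 4725 / 2295 = 2.05882

2.06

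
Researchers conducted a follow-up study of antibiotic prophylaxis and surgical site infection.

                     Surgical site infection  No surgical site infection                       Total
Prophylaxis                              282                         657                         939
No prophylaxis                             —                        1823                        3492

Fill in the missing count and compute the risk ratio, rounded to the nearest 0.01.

0.63

The missing cell is in the unexposed row: 3492 − 1823 = 1669.
So a = 282, b = 657, c = 1669, d = 1823.
RR = [a/(a+b)] / [c/(c+d)] = (282/939) / (1669/3492) = 0.30032/0.47795 = 0.62835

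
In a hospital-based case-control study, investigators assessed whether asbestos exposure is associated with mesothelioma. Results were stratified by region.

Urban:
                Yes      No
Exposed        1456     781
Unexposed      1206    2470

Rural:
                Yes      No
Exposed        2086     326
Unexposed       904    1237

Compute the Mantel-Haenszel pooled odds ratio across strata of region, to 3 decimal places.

5.245

OR_MH = Σ(aᵢdᵢ/nᵢ) / Σ(bᵢcᵢ/nᵢ), where nᵢ is the stratum total.
Stratum 1 (Urban): n = 5913; a·d/n = 1456·2470/5913 = 608.2056; b·c/n = 781·1206/5913 = 159.2907
Stratum 2 (Rural): n = 4553; a·d/n = 2086·1237/4553 = 566.7432; b·c/n = 326·904/4553 = 64.7274
OR_MH = (608.2056 + 566.7432) / (159.2907 + 64.7274) = 1174.9489 / 224.0181 = 5.24488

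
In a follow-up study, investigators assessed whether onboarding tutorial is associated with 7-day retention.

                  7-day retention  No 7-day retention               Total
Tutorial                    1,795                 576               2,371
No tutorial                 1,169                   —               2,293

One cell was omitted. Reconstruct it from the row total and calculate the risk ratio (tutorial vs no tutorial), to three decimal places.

1.485

The missing cell is in the unexposed row: 2293 − 1169 = 1124.
So a = 1795, b = 576, c = 1169, d = 1124.
RR = [a/(a+b)] / [c/(c+d)] = (1795/2371) / (1169/2293) = 0.75706/0.50981 = 1.48499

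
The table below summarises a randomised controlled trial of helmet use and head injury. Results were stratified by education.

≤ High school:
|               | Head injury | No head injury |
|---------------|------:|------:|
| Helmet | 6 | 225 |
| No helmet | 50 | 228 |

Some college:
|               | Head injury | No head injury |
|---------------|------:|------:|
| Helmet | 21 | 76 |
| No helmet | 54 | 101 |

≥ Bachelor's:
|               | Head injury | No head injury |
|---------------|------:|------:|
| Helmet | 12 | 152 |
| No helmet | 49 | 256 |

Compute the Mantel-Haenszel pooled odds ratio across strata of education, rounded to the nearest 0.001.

OR_MH = Σ(aᵢdᵢ/nᵢ) / Σ(bᵢcᵢ/nᵢ), where nᵢ is the stratum total.
Stratum 1 (≤ High school): n = 509; a·d/n = 6·228/509 = 2.6876; b·c/n = 225·50/509 = 22.1022
Stratum 2 (Some college): n = 252; a·d/n = 21·101/252 = 8.4167; b·c/n = 76·54/252 = 16.2857
Stratum 3 (≥ Bachelor's): n = 469; a·d/n = 12·256/469 = 6.5501; b·c/n = 152·49/469 = 15.8806
OR_MH = (2.6876 + 8.4167 + 6.5501) / (22.1022 + 16.2857 + 15.8806) = 17.6544 / 54.2685 = 0.32532

0.325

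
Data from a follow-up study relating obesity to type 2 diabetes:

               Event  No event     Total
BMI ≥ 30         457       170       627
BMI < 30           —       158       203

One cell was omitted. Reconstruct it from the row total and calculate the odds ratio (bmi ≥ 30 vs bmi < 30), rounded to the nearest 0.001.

The missing cell is in the unexposed row: 203 − 158 = 45.
So a = 457, b = 170, c = 45, d = 158.
OR = (a·d)/(b·c) = (457 × 158) / (170 × 45) = 72206 / 7650 = 9.43869

9.439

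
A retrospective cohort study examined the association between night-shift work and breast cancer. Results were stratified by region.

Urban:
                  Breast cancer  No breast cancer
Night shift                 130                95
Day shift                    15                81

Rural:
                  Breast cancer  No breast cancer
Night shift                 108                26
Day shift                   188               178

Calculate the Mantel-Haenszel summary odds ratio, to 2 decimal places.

5.01

OR_MH = Σ(aᵢdᵢ/nᵢ) / Σ(bᵢcᵢ/nᵢ), where nᵢ is the stratum total.
Stratum 1 (Urban): n = 321; a·d/n = 130·81/321 = 32.8037; b·c/n = 95·15/321 = 4.4393
Stratum 2 (Rural): n = 500; a·d/n = 108·178/500 = 38.4480; b·c/n = 26·188/500 = 9.7760
OR_MH = (32.8037 + 38.4480) / (4.4393 + 9.7760) = 71.2517 / 14.2153 = 5.01234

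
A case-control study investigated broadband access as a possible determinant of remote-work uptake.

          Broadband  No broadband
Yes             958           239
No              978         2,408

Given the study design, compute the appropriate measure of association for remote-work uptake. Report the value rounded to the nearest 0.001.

9.869

Reading the table with exposure as columns: a = 958 (Broadband, case), b = 978 (Broadband, non-case), c = 239 (No broadband, case), d = 2408.
This is a case-control study: participants were sampled on outcome status, so risks in the source population cannot be estimated directly — relative risk is not valid here. The odds ratio is the appropriate measure.
OR = (a·d)/(b·c) = (958 × 2408) / (978 × 239) = 2306864 / 233742 = 9.86927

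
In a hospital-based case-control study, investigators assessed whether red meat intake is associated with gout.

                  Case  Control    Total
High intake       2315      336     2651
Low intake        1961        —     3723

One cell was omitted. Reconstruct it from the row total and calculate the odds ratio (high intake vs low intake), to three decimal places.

6.191

The missing cell is in the unexposed row: 3723 − 1961 = 1762.
So a = 2315, b = 336, c = 1961, d = 1762.
OR = (a·d)/(b·c) = (2315 × 1762) / (336 × 1961) = 4079030 / 658896 = 6.19070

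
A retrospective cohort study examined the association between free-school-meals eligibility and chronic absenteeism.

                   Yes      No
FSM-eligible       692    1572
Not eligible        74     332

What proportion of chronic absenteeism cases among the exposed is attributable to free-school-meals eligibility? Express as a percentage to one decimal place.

40.4

Cells: a = 692, b = 1572, c = 74, d = 332.
Risk in exposed = 692/2264 = 0.30565; risk in unexposed = 74/406 = 0.18227.
RR = 0.30565/0.18227 = 1.67696
AR% = (RR − 1)/RR × 100 = (1.67696 − 1)/1.67696 × 100 = 40.3685%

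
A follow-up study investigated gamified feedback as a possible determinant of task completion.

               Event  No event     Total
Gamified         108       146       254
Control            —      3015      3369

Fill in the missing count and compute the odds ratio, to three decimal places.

The missing cell is in the unexposed row: 3369 − 3015 = 354.
So a = 108, b = 146, c = 354, d = 3015.
OR = (a·d)/(b·c) = (108 × 3015) / (146 × 354) = 325620 / 51684 = 6.30021

6.300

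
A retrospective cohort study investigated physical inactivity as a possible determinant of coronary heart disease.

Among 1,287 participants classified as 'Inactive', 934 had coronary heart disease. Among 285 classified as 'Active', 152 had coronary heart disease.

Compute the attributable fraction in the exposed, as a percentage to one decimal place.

26.5

From the description: a = 934, b = 353, c = 152, d = 133.
Risk in exposed = 934/1287 = 0.72572; risk in unexposed = 152/285 = 0.53333.
RR = 0.72572/0.53333 = 1.36072
AR% = (RR − 1)/RR × 100 = (1.36072 − 1)/1.36072 × 100 = 26.5096%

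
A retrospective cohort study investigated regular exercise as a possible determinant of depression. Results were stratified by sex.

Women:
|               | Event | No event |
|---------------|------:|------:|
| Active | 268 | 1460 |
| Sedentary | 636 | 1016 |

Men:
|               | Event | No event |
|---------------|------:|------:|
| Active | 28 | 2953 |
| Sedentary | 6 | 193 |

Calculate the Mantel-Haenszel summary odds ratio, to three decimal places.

OR_MH = Σ(aᵢdᵢ/nᵢ) / Σ(bᵢcᵢ/nᵢ), where nᵢ is the stratum total.
Stratum 1 (Women): n = 3380; a·d/n = 268·1016/3380 = 80.5586; b·c/n = 1460·636/3380 = 274.7219
Stratum 2 (Men): n = 3180; a·d/n = 28·193/3180 = 1.6994; b·c/n = 2953·6/3180 = 5.5717
OR_MH = (80.5586 + 1.6994) / (274.7219 + 5.5717) = 82.2580 / 280.2936 = 0.29347

0.293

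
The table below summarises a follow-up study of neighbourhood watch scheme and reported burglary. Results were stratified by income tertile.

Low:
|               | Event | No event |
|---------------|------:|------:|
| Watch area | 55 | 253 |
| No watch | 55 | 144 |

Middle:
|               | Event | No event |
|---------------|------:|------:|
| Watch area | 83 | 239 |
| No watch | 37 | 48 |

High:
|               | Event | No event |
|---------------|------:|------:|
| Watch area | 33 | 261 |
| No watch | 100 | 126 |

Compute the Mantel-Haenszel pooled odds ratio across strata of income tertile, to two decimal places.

OR_MH = Σ(aᵢdᵢ/nᵢ) / Σ(bᵢcᵢ/nᵢ), where nᵢ is the stratum total.
Stratum 1 (Low): n = 507; a·d/n = 55·144/507 = 15.6213; b·c/n = 253·55/507 = 27.4458
Stratum 2 (Middle): n = 407; a·d/n = 83·48/407 = 9.7887; b·c/n = 239·37/407 = 21.7273
Stratum 3 (High): n = 520; a·d/n = 33·126/520 = 7.9962; b·c/n = 261·100/520 = 50.1923
OR_MH = (15.6213 + 9.7887 + 7.9962) / (27.4458 + 21.7273 + 50.1923) = 33.4062 / 99.3653 = 0.33620

0.34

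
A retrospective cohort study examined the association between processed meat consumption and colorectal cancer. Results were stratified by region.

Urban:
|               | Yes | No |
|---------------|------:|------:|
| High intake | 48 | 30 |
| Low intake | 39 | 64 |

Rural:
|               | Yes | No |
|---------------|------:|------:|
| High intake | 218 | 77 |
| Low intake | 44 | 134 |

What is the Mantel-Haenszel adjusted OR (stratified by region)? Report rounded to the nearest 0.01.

5.78

OR_MH = Σ(aᵢdᵢ/nᵢ) / Σ(bᵢcᵢ/nᵢ), where nᵢ is the stratum total.
Stratum 1 (Urban): n = 181; a·d/n = 48·64/181 = 16.9724; b·c/n = 30·39/181 = 6.4641
Stratum 2 (Rural): n = 473; a·d/n = 218·134/473 = 61.7590; b·c/n = 77·44/473 = 7.1628
OR_MH = (16.9724 + 61.7590) / (6.4641 + 7.1628) = 78.7314 / 13.6269 = 5.77765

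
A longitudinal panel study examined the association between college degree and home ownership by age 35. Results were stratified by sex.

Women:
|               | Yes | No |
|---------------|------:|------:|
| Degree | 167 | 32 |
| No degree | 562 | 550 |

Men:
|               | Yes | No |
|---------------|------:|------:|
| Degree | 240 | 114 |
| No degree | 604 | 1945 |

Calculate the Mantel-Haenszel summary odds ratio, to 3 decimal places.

OR_MH = Σ(aᵢdᵢ/nᵢ) / Σ(bᵢcᵢ/nᵢ), where nᵢ is the stratum total.
Stratum 1 (Women): n = 1311; a·d/n = 167·550/1311 = 70.0610; b·c/n = 32·562/1311 = 13.7178
Stratum 2 (Men): n = 2903; a·d/n = 240·1945/2903 = 160.7992; b·c/n = 114·604/2903 = 23.7189
OR_MH = (70.0610 + 160.7992) / (13.7178 + 23.7189) = 230.8602 / 37.4367 = 6.16668

6.167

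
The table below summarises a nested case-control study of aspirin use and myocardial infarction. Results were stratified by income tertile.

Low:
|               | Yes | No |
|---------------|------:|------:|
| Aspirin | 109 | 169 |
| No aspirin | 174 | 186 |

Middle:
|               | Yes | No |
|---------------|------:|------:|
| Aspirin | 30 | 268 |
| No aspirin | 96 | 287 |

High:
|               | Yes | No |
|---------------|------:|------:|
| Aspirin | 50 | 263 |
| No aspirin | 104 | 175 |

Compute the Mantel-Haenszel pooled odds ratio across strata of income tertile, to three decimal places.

0.455

OR_MH = Σ(aᵢdᵢ/nᵢ) / Σ(bᵢcᵢ/nᵢ), where nᵢ is the stratum total.
Stratum 1 (Low): n = 638; a·d/n = 109·186/638 = 31.7774; b·c/n = 169·174/638 = 46.0909
Stratum 2 (Middle): n = 681; a·d/n = 30·287/681 = 12.6432; b·c/n = 268·96/681 = 37.7797
Stratum 3 (High): n = 592; a·d/n = 50·175/592 = 14.7804; b·c/n = 263·104/592 = 46.2027
OR_MH = (31.7774 + 12.6432 + 14.7804) / (46.0909 + 37.7797 + 46.2027) = 59.2010 / 130.0733 = 0.45514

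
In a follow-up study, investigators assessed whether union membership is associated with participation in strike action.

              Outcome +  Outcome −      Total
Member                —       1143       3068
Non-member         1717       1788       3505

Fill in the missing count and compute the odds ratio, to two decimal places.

The missing cell is in the exposed row: 3068 − 1143 = 1925.
So a = 1925, b = 1143, c = 1717, d = 1788.
OR = (a·d)/(b·c) = (1925 × 1788) / (1143 × 1717) = 3441900 / 1962531 = 1.75381

1.75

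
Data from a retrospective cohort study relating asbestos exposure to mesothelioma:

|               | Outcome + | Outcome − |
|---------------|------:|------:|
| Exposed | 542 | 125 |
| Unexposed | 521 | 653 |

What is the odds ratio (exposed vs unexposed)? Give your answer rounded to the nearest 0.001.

5.435

Cells: a = 542, b = 125, c = 521, d = 653.
OR = (a·d)/(b·c) = (542 × 653) / (125 × 521) = 353926 / 65125 = 5.43456
The odds of mesothelioma are about 5.43 times as high in the exposed group.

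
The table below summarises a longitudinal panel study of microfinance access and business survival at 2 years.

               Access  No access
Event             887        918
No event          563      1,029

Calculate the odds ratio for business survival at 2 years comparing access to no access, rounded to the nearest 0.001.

Reading the table with exposure as columns: a = 887 (Access, case), b = 563 (Access, non-case), c = 918 (No access, case), d = 1029.
OR = (a·d)/(b·c) = (887 × 1029) / (563 × 918) = 912723 / 516834 = 1.76599
The odds of business survival at 2 years are about 1.77 times as high in the access group.

1.766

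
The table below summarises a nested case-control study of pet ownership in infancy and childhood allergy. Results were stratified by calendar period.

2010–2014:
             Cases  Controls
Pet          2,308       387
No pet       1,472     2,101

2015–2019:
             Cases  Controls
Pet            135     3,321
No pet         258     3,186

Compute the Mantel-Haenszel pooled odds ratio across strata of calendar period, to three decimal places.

OR_MH = Σ(aᵢdᵢ/nᵢ) / Σ(bᵢcᵢ/nᵢ), where nᵢ is the stratum total.
Stratum 1 (2010–2014): n = 6268; a·d/n = 2308·2101/6268 = 773.6292; b·c/n = 387·1472/6268 = 90.8845
Stratum 2 (2015–2019): n = 6900; a·d/n = 135·3186/6900 = 62.3348; b·c/n = 3321·258/6900 = 124.1765
OR_MH = (773.6292 + 62.3348) / (90.8845 + 124.1765) = 835.9640 / 215.0610 = 3.88710

3.887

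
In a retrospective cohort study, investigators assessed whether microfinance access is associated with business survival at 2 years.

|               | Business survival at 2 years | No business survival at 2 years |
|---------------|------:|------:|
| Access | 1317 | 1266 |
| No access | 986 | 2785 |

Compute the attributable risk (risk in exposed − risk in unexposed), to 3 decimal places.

0.248

Cells: a = 1317, b = 1266, c = 986, d = 2785.
Risk in exposed = 1317/2583 = 0.509872; risk in unexposed = 986/3771 = 0.261469.
Risk difference = 0.509872 − 0.261469 = 0.248403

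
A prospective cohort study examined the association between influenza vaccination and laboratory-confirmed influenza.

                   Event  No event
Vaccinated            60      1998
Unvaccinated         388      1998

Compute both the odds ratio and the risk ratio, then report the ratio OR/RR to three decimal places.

Cells: a = 60, b = 1998, c = 388, d = 1998.
OR = (60·1998)/(1998·388) = 119880/775224 = 0.15464
Risk in exposed = 60/2058 = 0.02915; risk in unexposed = 388/2386 = 0.16262; RR = 0.17929
OR/RR = 0.15464 / 0.17929 = 0.86253
The outcome is not rare, so the OR lies further from 1 than the RR.

0.863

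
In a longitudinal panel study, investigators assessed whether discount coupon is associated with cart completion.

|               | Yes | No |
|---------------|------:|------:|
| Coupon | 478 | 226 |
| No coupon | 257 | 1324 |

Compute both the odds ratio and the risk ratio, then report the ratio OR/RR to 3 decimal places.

2.609

Cells: a = 478, b = 226, c = 257, d = 1324.
OR = (478·1324)/(226·257) = 632872/58082 = 10.89618
Risk in exposed = 478/704 = 0.67898; risk in unexposed = 257/1581 = 0.16256; RR = 4.17690
OR/RR = 10.89618 / 4.17690 = 2.60868
The outcome is not rare, so the OR lies further from 1 than the RR.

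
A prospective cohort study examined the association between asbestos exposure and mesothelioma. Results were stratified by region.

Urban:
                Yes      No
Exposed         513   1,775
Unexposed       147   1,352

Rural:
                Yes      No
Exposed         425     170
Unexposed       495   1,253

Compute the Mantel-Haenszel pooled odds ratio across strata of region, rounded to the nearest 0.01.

OR_MH = Σ(aᵢdᵢ/nᵢ) / Σ(bᵢcᵢ/nᵢ), where nᵢ is the stratum total.
Stratum 1 (Urban): n = 3787; a·d/n = 513·1352/3787 = 183.1466; b·c/n = 1775·147/3787 = 68.9002
Stratum 2 (Rural): n = 2343; a·d/n = 425·1253/2343 = 227.2834; b·c/n = 170·495/2343 = 35.9155
OR_MH = (183.1466 + 227.2834) / (68.9002 + 35.9155) = 410.4300 / 104.8157 = 3.91573

3.92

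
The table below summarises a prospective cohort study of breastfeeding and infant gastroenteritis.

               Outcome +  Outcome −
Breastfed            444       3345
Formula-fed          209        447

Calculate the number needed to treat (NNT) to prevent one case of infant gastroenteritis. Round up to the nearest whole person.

Risk in treated group = 444/3789 = 0.11718; risk in control = 209/656 = 0.31860.
Absolute risk reduction = 0.31860 − 0.11718 = 0.20142
NNT = 1 / ARR = 1 / 0.20142 = 4.965 → round up → 5

5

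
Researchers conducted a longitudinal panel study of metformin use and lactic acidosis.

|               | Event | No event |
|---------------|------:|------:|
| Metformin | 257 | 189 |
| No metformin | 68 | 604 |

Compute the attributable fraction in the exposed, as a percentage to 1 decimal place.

Cells: a = 257, b = 189, c = 68, d = 604.
Risk in exposed = 257/446 = 0.57623; risk in unexposed = 68/672 = 0.10119.
RR = 0.57623/0.10119 = 5.69454
AR% = (RR − 1)/RR × 100 = (5.69454 − 1)/5.69454 × 100 = 82.4393%

82.4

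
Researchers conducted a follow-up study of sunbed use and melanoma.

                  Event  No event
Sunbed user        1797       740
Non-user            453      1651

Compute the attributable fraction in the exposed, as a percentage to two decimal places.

Cells: a = 1797, b = 740, c = 453, d = 1651.
Risk in exposed = 1797/2537 = 0.70832; risk in unexposed = 453/2104 = 0.21530.
RR = 0.70832/0.21530 = 3.28984
AR% = (RR − 1)/RR × 100 = (3.28984 − 1)/3.28984 × 100 = 69.6034%

69.60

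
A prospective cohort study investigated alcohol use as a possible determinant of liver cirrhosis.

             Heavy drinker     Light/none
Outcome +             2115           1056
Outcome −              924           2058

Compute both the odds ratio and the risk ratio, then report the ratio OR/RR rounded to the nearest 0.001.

2.174

Reading the table with exposure as columns: a = 2115 (Heavy drinker, case), b = 924 (Heavy drinker, non-case), c = 1056 (Light/none, case), d = 2058.
OR = (2115·2058)/(924·1056) = 4352670/975744 = 4.46087
Risk in exposed = 2115/3039 = 0.69595; risk in unexposed = 1056/3114 = 0.33911; RR = 2.05227
OR/RR = 4.46087 / 2.05227 = 2.17363
The outcome is not rare, so the OR lies further from 1 than the RR.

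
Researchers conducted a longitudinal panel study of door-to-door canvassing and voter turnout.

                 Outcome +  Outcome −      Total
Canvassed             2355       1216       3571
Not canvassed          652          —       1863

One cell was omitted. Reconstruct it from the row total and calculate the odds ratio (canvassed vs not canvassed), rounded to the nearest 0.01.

The missing cell is in the unexposed row: 1863 − 652 = 1211.
So a = 2355, b = 1216, c = 652, d = 1211.
OR = (a·d)/(b·c) = (2355 × 1211) / (1216 × 652) = 2851905 / 792832 = 3.59711

3.60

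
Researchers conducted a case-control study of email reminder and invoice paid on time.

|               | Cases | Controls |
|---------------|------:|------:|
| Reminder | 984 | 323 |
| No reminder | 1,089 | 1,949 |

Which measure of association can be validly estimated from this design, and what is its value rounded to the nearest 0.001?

Cells: a = 984, b = 323, c = 1089, d = 1949.
This is a case-control study: participants were sampled on outcome status, so risks in the source population cannot be estimated directly — relative risk is not valid here. The odds ratio is the appropriate measure.
OR = (a·d)/(b·c) = (984 × 1949) / (323 × 1089) = 1917816 / 351747 = 5.45226

5.452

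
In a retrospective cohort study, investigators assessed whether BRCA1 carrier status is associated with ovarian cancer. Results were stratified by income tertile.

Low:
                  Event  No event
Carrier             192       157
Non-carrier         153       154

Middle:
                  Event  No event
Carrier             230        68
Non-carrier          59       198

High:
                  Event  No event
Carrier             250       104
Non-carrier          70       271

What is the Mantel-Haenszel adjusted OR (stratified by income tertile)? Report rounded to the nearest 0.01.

OR_MH = Σ(aᵢdᵢ/nᵢ) / Σ(bᵢcᵢ/nᵢ), where nᵢ is the stratum total.
Stratum 1 (Low): n = 656; a·d/n = 192·154/656 = 45.0732; b·c/n = 157·153/656 = 36.6174
Stratum 2 (Middle): n = 555; a·d/n = 230·198/555 = 82.0541; b·c/n = 68·59/555 = 7.2288
Stratum 3 (High): n = 695; a·d/n = 250·271/695 = 97.4820; b·c/n = 104·70/695 = 10.4748
OR_MH = (45.0732 + 82.0541 + 97.4820) / (36.6174 + 7.2288 + 10.4748) = 224.6092 / 54.3210 = 4.13485

4.13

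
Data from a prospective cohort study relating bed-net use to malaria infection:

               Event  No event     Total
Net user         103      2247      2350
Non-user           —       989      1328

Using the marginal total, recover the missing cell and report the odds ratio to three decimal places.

The missing cell is in the unexposed row: 1328 − 989 = 339.
So a = 103, b = 2247, c = 339, d = 989.
OR = (a·d)/(b·c) = (103 × 989) / (2247 × 339) = 101867 / 761733 = 0.13373

0.134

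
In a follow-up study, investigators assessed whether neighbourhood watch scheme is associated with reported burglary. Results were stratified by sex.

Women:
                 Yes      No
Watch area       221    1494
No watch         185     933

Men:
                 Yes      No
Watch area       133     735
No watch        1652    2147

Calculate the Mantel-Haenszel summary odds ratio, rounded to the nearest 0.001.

0.374

OR_MH = Σ(aᵢdᵢ/nᵢ) / Σ(bᵢcᵢ/nᵢ), where nᵢ is the stratum total.
Stratum 1 (Women): n = 2833; a·d/n = 221·933/2833 = 72.7826; b·c/n = 1494·185/2833 = 97.5609
Stratum 2 (Men): n = 4667; a·d/n = 133·2147/4667 = 61.1851; b·c/n = 735·1652/4667 = 260.1714
OR_MH = (72.7826 + 61.1851) / (97.5609 + 260.1714) = 133.9677 / 357.7323 = 0.37449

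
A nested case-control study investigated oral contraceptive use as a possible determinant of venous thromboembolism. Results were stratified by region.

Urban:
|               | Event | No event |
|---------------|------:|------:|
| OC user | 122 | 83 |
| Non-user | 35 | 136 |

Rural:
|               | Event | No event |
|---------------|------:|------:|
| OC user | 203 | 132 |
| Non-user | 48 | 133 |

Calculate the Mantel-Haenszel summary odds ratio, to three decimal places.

4.821

OR_MH = Σ(aᵢdᵢ/nᵢ) / Σ(bᵢcᵢ/nᵢ), where nᵢ is the stratum total.
Stratum 1 (Urban): n = 376; a·d/n = 122·136/376 = 44.1277; b·c/n = 83·35/376 = 7.7261
Stratum 2 (Rural): n = 516; a·d/n = 203·133/516 = 52.3236; b·c/n = 132·48/516 = 12.2791
OR_MH = (44.1277 + 52.3236) / (7.7261 + 12.2791) = 96.4513 / 20.0051 = 4.82133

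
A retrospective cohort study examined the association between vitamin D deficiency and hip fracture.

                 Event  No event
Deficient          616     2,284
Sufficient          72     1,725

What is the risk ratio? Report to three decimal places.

Cells: a = 616, b = 2284, c = 72, d = 1725.
Risk in exposed = 616/2900 = 0.21241; risk in unexposed = 72/1797 = 0.04007.
RR = 0.21241 / 0.04007 = 5.30149
The risk among the exposed is 5.30 times that among the unexposed.

5.301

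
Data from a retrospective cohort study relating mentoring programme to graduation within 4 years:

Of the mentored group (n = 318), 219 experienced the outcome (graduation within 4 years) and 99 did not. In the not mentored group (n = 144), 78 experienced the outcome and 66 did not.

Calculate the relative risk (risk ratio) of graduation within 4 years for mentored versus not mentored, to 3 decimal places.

1.271

From the description: a = 219, b = 99, c = 78, d = 66.
Risk in exposed = 219/318 = 0.68868; risk in unexposed = 78/144 = 0.54167.
RR = 0.68868 / 0.54167 = 1.27141
The risk among the exposed is 1.27 times that among the unexposed.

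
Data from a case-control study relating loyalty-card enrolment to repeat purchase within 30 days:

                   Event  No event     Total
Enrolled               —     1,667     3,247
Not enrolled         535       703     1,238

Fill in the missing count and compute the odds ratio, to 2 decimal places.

The missing cell is in the exposed row: 3247 − 1667 = 1580.
So a = 1580, b = 1667, c = 535, d = 703.
OR = (a·d)/(b·c) = (1580 × 703) / (1667 × 535) = 1110740 / 891845 = 1.24544

1.25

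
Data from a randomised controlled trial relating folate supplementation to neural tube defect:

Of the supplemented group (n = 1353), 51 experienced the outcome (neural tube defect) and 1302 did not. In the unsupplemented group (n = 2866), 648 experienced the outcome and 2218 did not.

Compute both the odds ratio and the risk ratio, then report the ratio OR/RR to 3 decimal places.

From the description: a = 51, b = 1302, c = 648, d = 2218.
OR = (51·2218)/(1302·648) = 113118/843696 = 0.13407
Risk in exposed = 51/1353 = 0.03769; risk in unexposed = 648/2866 = 0.22610; RR = 0.16671
OR/RR = 0.13407 / 0.16671 = 0.80421
The outcome is not rare, so the OR lies further from 1 than the RR.

0.804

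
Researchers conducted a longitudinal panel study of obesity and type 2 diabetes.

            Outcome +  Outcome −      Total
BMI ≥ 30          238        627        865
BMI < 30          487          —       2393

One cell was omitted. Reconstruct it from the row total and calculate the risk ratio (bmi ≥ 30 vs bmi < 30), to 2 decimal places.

The missing cell is in the unexposed row: 2393 − 487 = 1906.
So a = 238, b = 627, c = 487, d = 1906.
RR = [a/(a+b)] / [c/(c+d)] = (238/865) / (487/2393) = 0.27514/0.20351 = 1.35199

1.35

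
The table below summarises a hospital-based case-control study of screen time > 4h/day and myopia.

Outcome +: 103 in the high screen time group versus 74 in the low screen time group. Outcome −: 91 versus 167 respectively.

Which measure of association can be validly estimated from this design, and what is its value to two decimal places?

From the description: a = 103, b = 91, c = 74, d = 167.
This is a hospital-based case-control study: participants were sampled on outcome status, so risks in the source population cannot be estimated directly — relative risk is not valid here. The odds ratio is the appropriate measure.
OR = (a·d)/(b·c) = (103 × 167) / (91 × 74) = 17201 / 6734 = 2.55435

2.55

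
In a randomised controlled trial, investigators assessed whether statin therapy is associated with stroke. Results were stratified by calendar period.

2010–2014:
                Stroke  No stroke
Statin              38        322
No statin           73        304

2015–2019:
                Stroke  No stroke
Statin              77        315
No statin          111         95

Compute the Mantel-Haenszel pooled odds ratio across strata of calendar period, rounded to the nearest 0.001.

0.309

OR_MH = Σ(aᵢdᵢ/nᵢ) / Σ(bᵢcᵢ/nᵢ), where nᵢ is the stratum total.
Stratum 1 (2010–2014): n = 737; a·d/n = 38·304/737 = 15.6744; b·c/n = 322·73/737 = 31.8942
Stratum 2 (2015–2019): n = 598; a·d/n = 77·95/598 = 12.2324; b·c/n = 315·111/598 = 58.4699
OR_MH = (15.6744 + 12.2324) / (31.8942 + 58.4699) = 27.9068 / 90.3641 = 0.30883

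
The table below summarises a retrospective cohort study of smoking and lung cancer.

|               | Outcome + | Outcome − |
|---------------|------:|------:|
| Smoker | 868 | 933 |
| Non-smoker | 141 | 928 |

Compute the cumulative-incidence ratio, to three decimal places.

Cells: a = 868, b = 933, c = 141, d = 928.
Risk in exposed = 868/1801 = 0.48195; risk in unexposed = 141/1069 = 0.13190.
RR = 0.48195 / 0.13190 = 3.65397
The risk among the exposed is 3.65 times that among the unexposed.

3.654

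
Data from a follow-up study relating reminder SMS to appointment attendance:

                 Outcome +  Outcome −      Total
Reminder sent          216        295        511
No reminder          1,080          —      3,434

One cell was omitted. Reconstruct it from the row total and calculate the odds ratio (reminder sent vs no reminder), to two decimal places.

The missing cell is in the unexposed row: 3434 − 1080 = 2354.
So a = 216, b = 295, c = 1080, d = 2354.
OR = (a·d)/(b·c) = (216 × 2354) / (295 × 1080) = 508464 / 318600 = 1.59593

1.60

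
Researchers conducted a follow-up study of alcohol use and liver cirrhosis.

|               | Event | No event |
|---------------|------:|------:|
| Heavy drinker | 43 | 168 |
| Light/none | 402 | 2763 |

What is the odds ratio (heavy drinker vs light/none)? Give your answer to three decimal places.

1.759

Cells: a = 43, b = 168, c = 402, d = 2763.
OR = (a·d)/(b·c) = (43 × 2763) / (168 × 402) = 118809 / 67536 = 1.75920
The odds of liver cirrhosis are about 1.76 times as high in the heavy drinker group.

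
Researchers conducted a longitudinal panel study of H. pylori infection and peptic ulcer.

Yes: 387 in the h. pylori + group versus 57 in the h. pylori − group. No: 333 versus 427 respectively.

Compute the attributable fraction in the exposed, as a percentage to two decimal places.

78.09

From the description: a = 387, b = 333, c = 57, d = 427.
Risk in exposed = 387/720 = 0.53750; risk in unexposed = 57/484 = 0.11777.
RR = 0.53750/0.11777 = 4.56404
AR% = (RR − 1)/RR × 100 = (4.56404 − 1)/4.56404 × 100 = 78.0896%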